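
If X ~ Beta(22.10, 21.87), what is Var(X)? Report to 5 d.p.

0.00556

μ = 22.10/43.97 = 0.502615; Var = μ(1−μ)/(α+β+1) = 0.2499932/44.97 = 0.00556.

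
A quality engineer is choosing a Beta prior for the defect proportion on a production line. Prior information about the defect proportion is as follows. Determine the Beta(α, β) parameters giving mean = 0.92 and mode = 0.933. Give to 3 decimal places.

α = 61.286, β = 5.329

Let s = α+β. Mean gives α = μs = 0.92s; mode gives (α−1)/(s−2) = 0.933.
Substituting: 0.92s − 1 = 0.933(s−2) = 0.933s − 1.866, so -0.013s = -0.866 and s = 66.6154.
Then α = 0.92×66.6154 = 61.286 and β = s−α = 5.329.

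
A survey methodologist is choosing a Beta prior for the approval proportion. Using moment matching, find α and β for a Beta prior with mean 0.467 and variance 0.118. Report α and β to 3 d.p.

α = 0.518, β = 0.591

Write ν = α+β; then α = μν and Var = μ(1−μ)/(ν+1).
ν = μ(1−μ)/Var − 1 = 0.248911/0.118 − 1 = 1.1094.
α = 0.467·1.1094 = 0.518, β = 0.533·1.1094 = 0.591.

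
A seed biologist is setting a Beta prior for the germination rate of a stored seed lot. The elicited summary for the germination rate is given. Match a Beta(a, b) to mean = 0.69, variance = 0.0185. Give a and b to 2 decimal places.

By moment matching, a+b = μ(1−μ)/σ² − 1 = (0.69·0.31)/0.0185 − 1 = 11.5622 − 1 = 10.5622.
Since a/(a+b) = μ, a = 0.69·10.5622 = 7.29 and b = 0.31·10.5622 = 3.27.

a = 7.29, b = 3.27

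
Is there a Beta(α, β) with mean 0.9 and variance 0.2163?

No

The Beta variance bound is σ² < μ(1−μ).
Here μ(1−μ) = 0.9×0.1 = 0.09, and 0.2163 ≥ 0.09.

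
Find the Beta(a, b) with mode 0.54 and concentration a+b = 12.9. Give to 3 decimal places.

a = 6.886, b = 6.014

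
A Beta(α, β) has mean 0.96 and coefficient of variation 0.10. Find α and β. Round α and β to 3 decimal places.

Var = (CV·μ)² = (0.10×0.96)² = 0.009216.
α+β = μ(1−μ)/Var − 1 = 0.0384/0.009216 − 1 = 3.1667.
Thus α = 0.96·3.1667 = 3.040 and β = 0.04·3.1667 = 0.127.

α = 3.040, β = 0.127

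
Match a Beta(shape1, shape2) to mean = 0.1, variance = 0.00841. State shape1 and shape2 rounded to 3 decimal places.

Write ν = shape1+shape2; then shape1 = μν and Var = μ(1−μ)/(ν+1).
ν = μ(1−μ)/Var − 1 = 0.09/0.00841 − 1 = 9.7015.
shape1 = 0.1·9.7015 = 0.970, shape2 = 0.9·9.7015 = 8.731.

shape1 = 0.970, shape2 = 8.731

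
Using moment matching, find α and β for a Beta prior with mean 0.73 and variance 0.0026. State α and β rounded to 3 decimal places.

By moment matching, α+β = μ(1−μ)/σ² − 1 = (0.73·0.27)/0.0026 − 1 = 75.8077 − 1 = 74.8077.
Since α/(α+β) = μ, α = 0.73·74.8077 = 54.610 and β = 0.27·74.8077 = 20.198.

α = 54.610, β = 20.198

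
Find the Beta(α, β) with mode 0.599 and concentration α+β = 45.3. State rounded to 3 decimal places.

α = 26.937, β = 18.363

Mode = (α−1)/(κ−2) with κ = α+β, so α−1 = 0.599·43.3 = 25.937.
α = 26.937; β = κ − α = 18.363.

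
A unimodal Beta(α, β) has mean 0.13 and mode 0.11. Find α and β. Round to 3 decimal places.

Let s = α+β. Mean gives α = μs = 0.13s; mode gives (α−1)/(s−2) = 0.11.
Substituting: 0.13s − 1 = 0.11(s−2) = 0.11s − 0.22, so 0.02s = 0.78 and s = 39.0000.
Then α = 0.13×39.0000 = 5.070 and β = s−α = 33.930.

α = 5.070, β = 33.930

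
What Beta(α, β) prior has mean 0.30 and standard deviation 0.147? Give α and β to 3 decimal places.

First σ² = 0.021609. Setting α = μn, β = (1−μ)n with n = α+β,
μ(1−μ)/(n+1) = 0.021609 ⇒ n+1 = 0.2100/0.021609 = 9.7182 ⇒ n = 8.7182.
Hence α = 0.30×8.7182 = 2.615, β = 0.70×8.7182 = 6.103.

α = 2.615, β = 6.103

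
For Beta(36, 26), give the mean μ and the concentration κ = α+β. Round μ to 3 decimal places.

μ = 0.581, κ = 62

κ = α+β = 36+26 = 62; μ = α/κ = 36/62 = 0.581.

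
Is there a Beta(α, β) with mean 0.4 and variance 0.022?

The Beta variance bound is σ² < μ(1−μ).
Here μ(1−μ) = 0.4×0.6 = 0.24, and 0.022 < 0.24.

Yes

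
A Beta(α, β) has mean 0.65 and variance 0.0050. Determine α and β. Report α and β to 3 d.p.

α = 28.925, β = 15.575

Write ν = α+β; then α = μν and Var = μ(1−μ)/(ν+1).
ν = μ(1−μ)/Var − 1 = 0.2275/0.0050 − 1 = 44.5000.
α = 0.65·44.5000 = 28.925, β = 0.35·44.5000 = 15.575.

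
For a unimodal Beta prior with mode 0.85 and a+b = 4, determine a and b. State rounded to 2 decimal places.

a = 2.70, b = 1.30

Mode = (a−1)/(κ−2) with κ = a+b, so a−1 = 0.85·2 = 1.70.
a = 2.70; b = κ − a = 1.30.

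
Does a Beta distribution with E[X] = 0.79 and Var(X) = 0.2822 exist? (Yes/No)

No

A Beta with mean μ has variance μ(1−μ)/(α+β+1) < μ(1−μ).
Here μ(1−μ) = 0.79×0.21 = 0.1659, and 0.2822 ≥ 0.1659.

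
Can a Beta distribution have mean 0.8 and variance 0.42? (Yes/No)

The Beta variance bound is σ² < μ(1−μ).
Here μ(1−μ) = 0.8×0.2 = 0.16, and 0.42 ≥ 0.16.

No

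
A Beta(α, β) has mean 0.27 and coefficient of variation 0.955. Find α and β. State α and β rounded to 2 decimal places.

σ = CV·μ = 0.955×0.27 = 0.25785, so σ² = 0.066487.
s+1 = μ(1−μ)/σ² = 0.1971/0.066487 = 2.9645, so s = α+β = 1.9645.
α = μs = 0.53, β = (1−μ)s = 1.43.

α = 0.53, β = 1.43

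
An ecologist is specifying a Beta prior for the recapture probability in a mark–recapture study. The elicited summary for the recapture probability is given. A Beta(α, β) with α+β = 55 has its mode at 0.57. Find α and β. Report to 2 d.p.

α = 31.21, β = 23.79

For α,β>1 the mode is (α−1)/(α+β−2), so α = mode·(κ−2)+1 = 0.57×53+1 = 31.21.
And β = (1−mode)·(κ−2)+1 = 0.43×53+1 = 23.79.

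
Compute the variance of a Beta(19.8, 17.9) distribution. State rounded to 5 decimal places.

μ = 19.8/37.7 = 0.525199; Var = μ(1−μ)/(α+β+1) = 0.2493650/38.7 = 0.00644.

0.00644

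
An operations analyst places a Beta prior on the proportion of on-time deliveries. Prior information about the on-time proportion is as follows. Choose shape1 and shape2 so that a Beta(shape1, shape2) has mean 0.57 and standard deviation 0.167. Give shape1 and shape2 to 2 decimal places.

σ² = 0.167² = 0.027889.
With s = shape1+shape2, Var = μ(1−μ)/(s+1), so s+1 = (0.57×0.43)/0.027889 = 8.7884 and s = 7.7884.
shape1 = μs = 4.44, shape2 = (1−μ)s = 3.35.

shape1 = 4.44, shape2 = 3.35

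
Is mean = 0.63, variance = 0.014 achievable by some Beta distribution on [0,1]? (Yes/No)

Yes

For any Beta, Var(X) < E[X]·(1−E[X]).
Here μ(1−μ) = 0.63×0.37 = 0.2331, and 0.014 < 0.2331.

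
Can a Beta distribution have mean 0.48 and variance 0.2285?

Yes

The Beta variance bound is σ² < μ(1−μ).
Here μ(1−μ) = 0.48×0.52 = 0.2496, and 0.2285 < 0.2496.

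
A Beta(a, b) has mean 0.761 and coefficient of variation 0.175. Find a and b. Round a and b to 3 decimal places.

Var = (CV·μ)² = (0.175×0.761)² = 0.017736.
a+b = μ(1−μ)/Var − 1 = 0.181879/0.017736 − 1 = 9.2550.
Thus a = 0.761·9.2550 = 7.043 and b = 0.239·9.2550 = 2.212.

a = 7.043, b = 2.212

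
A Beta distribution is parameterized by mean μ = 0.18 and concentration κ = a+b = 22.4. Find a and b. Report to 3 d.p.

a = μκ = 0.18×22.4 = 4.032 and b = (1−μ)κ = 0.82×22.4 = 18.368.

a = 4.032, b = 18.368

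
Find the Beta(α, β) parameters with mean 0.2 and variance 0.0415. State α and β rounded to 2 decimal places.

By moment matching, α+β = μ(1−μ)/σ² − 1 = (0.2·0.8)/0.0415 − 1 = 3.8554 − 1 = 2.8554.
Since α/(α+β) = μ, α = 0.2·2.8554 = 0.57 and β = 0.8·2.8554 = 2.28.

α = 0.57, β = 2.28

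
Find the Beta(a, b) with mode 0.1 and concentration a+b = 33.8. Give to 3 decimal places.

For a,b>1 the mode is (a−1)/(a+b−2), so a = mode·(κ−2)+1 = 0.1×31.8+1 = 4.180.
And b = (1−mode)·(κ−2)+1 = 0.9×31.8+1 = 29.620.

a = 4.180, b = 29.620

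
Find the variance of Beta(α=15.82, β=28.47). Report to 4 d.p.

0.0051

Var = αβ/[(α+β)²(α+β+1)] = (15.82×28.47)/(44.29²×45.29) = 450.3954/88841.049689 = 0.0051.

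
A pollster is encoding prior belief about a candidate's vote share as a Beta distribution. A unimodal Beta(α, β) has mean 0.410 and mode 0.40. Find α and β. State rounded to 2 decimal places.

α = 8.20, β = 11.80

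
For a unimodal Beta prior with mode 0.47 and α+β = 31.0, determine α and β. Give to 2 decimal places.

α = 14.63, β = 16.37

For α,β>1 the mode is (α−1)/(α+β−2), so α = mode·(κ−2)+1 = 0.47×29.0+1 = 14.63.
And β = (1−mode)·(κ−2)+1 = 0.53×29.0+1 = 16.37.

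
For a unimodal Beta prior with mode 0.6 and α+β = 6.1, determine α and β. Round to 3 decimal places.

For α,β>1 the mode is (α−1)/(α+β−2), so α = mode·(κ−2)+1 = 0.6×4.1+1 = 3.460.
And β = (1−mode)·(κ−2)+1 = 0.4×4.1+1 = 2.640.

α = 3.460, β = 2.640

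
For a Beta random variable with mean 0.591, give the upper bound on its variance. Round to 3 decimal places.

0.242

For fixed mean μ the Beta variance is μ(1−μ)/(α+β+1), increasing as α+β decreases.
Its least upper bound (not attained) is μ(1−μ) = 0.591·0.409 = 0.242.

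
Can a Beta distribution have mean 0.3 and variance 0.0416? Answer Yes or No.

Yes

The Beta variance bound is σ² < μ(1−μ).
Here μ(1−μ) = 0.3×0.7 = 0.21, and 0.0416 < 0.21.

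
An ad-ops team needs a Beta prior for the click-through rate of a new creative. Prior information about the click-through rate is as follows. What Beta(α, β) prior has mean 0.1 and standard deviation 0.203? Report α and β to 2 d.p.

First σ² = 0.041209. Setting α = μn, β = (1−μ)n with n = α+β,
μ(1−μ)/(n+1) = 0.041209 ⇒ n+1 = 0.09/0.041209 = 2.1840 ⇒ n = 1.1840.
Hence α = 0.1×1.1840 = 0.12, β = 0.9×1.1840 = 1.07.

α = 0.12, β = 1.07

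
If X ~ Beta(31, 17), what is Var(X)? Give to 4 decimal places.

0.0047

μ = 31/48 = 0.645833; Var = μ(1−μ)/(α+β+1) = 0.2287326/49 = 0.0047.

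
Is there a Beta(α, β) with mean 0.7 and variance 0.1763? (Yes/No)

The Beta variance bound is σ² < μ(1−μ).
Here μ(1−μ) = 0.7×0.3 = 0.21, and 0.1763 < 0.21.

Yes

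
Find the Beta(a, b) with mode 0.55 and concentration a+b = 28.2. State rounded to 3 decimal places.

a = 15.410, b = 12.790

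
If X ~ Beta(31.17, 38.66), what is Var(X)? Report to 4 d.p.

μ = 31.17/69.83 = 0.446370; Var = μ(1−μ)/(α+β+1) = 0.2471238/70.83 = 0.0035.

0.0035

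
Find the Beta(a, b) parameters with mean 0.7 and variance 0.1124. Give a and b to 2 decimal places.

a = 0.61, b = 0.26

By moment matching, a+b = μ(1−μ)/σ² − 1 = (0.7·0.3)/0.1124 − 1 = 1.8683 − 1 = 0.8683.
Since a/(a+b) = μ, a = 0.7·0.8683 = 0.61 and b = 0.3·0.8683 = 0.26.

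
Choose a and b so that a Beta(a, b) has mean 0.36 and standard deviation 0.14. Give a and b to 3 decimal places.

Variance = 0.14² = 0.0196. The moment-matching identity a+b = μ(1−μ)/Var − 1 gives
a+b = 0.2304/0.0196 − 1 = 10.7551, so a = μ·10.7551 = 3.872 and b = (1−μ)·10.7551 = 6.883.

a = 3.872, b = 6.883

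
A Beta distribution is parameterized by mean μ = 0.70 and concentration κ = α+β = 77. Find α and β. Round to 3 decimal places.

Split κ in proportion μ : (1−μ): α = 0.70·77 = 53.900, β = 77 − 53.900 = 23.100.

α = 53.900, β = 23.100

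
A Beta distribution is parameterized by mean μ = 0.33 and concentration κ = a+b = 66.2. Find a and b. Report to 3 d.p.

Split κ in proportion μ : (1−μ): a = 0.33·66.2 = 21.846, b = 66.2 − 21.846 = 44.354.

a = 21.846, b = 44.354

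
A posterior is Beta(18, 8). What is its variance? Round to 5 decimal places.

μ = 18/26 = 0.692308; Var = μ(1−μ)/(α+β+1) = 0.2130178/27 = 0.00789.

0.00789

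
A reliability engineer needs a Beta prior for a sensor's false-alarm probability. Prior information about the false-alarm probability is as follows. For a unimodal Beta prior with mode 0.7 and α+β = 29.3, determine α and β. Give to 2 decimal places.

Mode = (α−1)/(κ−2) with κ = α+β, so α−1 = 0.7·27.3 = 19.11.
α = 20.11; β = κ − α = 9.19.

α = 20.11, β = 9.19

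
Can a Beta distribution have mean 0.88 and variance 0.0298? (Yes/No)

Yes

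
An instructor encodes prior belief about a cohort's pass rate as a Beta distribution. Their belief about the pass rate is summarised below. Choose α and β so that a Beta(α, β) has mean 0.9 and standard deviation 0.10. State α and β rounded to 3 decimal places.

First σ² = 0.0100. Setting α = μn, β = (1−μ)n with n = α+β,
μ(1−μ)/(n+1) = 0.0100 ⇒ n+1 = 0.09/0.0100 = 9.0000 ⇒ n = 8.0000.
Hence α = 0.9×8.0000 = 7.200, β = 0.1×8.0000 = 0.800.

α = 7.200, β = 0.800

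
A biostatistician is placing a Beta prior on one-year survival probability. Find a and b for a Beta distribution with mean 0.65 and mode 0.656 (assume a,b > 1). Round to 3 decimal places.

a = 33.800, b = 18.200

With s = a+b: μ = a/s and mode = (a−1)/(s−2). Eliminating a = μs,
μs − 1 = m(s−2) ⇒ s(μ−m) = 1−2m ⇒ s = -0.312/-0.006 = 52.0000.
So a = μs = 33.800, b = (1−μ)s = 18.200.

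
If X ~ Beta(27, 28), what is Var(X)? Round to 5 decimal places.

α+β = 55 and αβ = 756, so Var = αβ/[(α+β)²(α+β+1)] = 756/169400 = 0.00446.

0.00446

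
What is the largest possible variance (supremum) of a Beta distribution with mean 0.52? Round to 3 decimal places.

0.250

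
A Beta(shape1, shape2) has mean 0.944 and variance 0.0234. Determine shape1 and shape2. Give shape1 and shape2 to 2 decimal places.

By moment matching, shape1+shape2 = μ(1−μ)/σ² − 1 = (0.944·0.056)/0.0234 − 1 = 2.2591 − 1 = 1.2591.
Since shape1/(shape1+shape2) = μ, shape1 = 0.944·1.2591 = 1.19 and shape2 = 0.056·1.2591 = 0.07.

shape1 = 1.19, shape2 = 0.07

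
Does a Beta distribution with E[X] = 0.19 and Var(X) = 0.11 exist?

Yes

The Beta variance bound is σ² < μ(1−μ).
Here μ(1−μ) = 0.19×0.81 = 0.1539, and 0.11 < 0.1539.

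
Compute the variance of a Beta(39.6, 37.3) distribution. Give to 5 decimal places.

0.00321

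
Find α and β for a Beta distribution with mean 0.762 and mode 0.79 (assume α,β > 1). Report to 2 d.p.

With s = α+β: μ = α/s and mode = (α−1)/(s−2). Eliminating α = μs,
μs − 1 = m(s−2) ⇒ s(μ−m) = 1−2m ⇒ s = -0.58/-0.028 = 20.7143.
So α = μs = 15.78, β = (1−μ)s = 4.93.

α = 15.78, β = 4.93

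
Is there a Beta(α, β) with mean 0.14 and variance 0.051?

Yes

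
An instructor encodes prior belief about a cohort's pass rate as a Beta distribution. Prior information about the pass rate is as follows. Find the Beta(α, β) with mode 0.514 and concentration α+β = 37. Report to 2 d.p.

Since the density peak of Beta(α,β) is at (α−1)/(α+β−2),
α = 1 + 0.514(37−2) = 18.99 and β = 37 − 18.99 = 18.01.

α = 18.99, β = 18.01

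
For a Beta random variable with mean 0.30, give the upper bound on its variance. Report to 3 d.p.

For fixed mean μ the Beta variance is μ(1−μ)/(α+β+1), increasing as α+β decreases.
Its least upper bound (not attained) is μ(1−μ) = 0.30·0.70 = 0.210.

0.210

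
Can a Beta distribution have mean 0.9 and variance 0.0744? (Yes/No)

Yes

A Beta with mean μ has variance μ(1−μ)/(α+β+1) < μ(1−μ).
Here μ(1−μ) = 0.9×0.1 = 0.09, and 0.0744 < 0.09.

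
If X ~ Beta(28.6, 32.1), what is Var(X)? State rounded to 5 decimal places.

0.00404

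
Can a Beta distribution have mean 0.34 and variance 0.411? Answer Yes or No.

No

The Beta variance bound is σ² < μ(1−μ).
Here μ(1−μ) = 0.34×0.66 = 0.2244, and 0.411 ≥ 0.2244.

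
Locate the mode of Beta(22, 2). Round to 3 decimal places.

0.955

The density x^(α−1)(1−x)^(β−1) is maximised at (α−1)/(α+β−2) = 21/22 = 0.955.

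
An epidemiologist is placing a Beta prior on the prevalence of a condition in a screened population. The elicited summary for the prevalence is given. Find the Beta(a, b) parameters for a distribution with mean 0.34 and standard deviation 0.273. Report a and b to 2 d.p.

a = 0.68, b = 1.33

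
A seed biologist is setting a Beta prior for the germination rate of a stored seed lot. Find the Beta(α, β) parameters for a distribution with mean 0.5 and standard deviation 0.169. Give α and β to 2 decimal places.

α = 3.88, β = 3.88

First σ² = 0.028561. Setting α = μn, β = (1−μ)n with n = α+β,
μ(1−μ)/(n+1) = 0.028561 ⇒ n+1 = 0.25/0.028561 = 8.7532 ⇒ n = 7.7532.
Hence α = 0.5×7.7532 = 3.88, β = 0.5×7.7532 = 3.88.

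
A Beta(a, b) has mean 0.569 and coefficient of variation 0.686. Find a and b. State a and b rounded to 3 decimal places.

a = 0.347, b = 0.263

Var = (CV·μ)² = (0.686×0.569)² = 0.152361.
a+b = μ(1−μ)/Var − 1 = 0.245239/0.152361 − 1 = 0.6096.
Thus a = 0.569·0.6096 = 0.347 and b = 0.431·0.6096 = 0.263.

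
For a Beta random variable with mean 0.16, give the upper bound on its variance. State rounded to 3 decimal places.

0.134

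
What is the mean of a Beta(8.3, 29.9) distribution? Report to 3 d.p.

0.217

The Beta mean is α/(α+β) = 8.3/(8.3+29.9) = 0.217.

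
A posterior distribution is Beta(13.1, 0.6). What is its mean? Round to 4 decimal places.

The Beta mean is α/(α+β) = 13.1/(13.1+0.6) = 0.9562.

0.9562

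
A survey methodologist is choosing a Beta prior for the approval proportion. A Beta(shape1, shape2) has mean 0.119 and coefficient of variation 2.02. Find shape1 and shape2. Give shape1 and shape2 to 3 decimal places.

shape1 = 0.097, shape2 = 0.717

σ = CV·μ = 2.02×0.119 = 0.24038, so σ² = 0.057783.
s+1 = μ(1−μ)/σ² = 0.104839/0.057783 = 1.8144, so s = shape1+shape2 = 0.8144.
shape1 = μs = 0.097, shape2 = (1−μ)s = 0.717.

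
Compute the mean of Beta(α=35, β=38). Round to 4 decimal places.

0.4795

The Beta mean is α/(α+β) = 35/(35+38) = 0.4795.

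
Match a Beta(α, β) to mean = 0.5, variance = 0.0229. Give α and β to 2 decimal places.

Write ν = α+β; then α = μν and Var = μ(1−μ)/(ν+1).
ν = μ(1−μ)/Var − 1 = 0.25/0.0229 − 1 = 9.9170.
α = 0.5·9.9170 = 4.96, β = 0.5·9.9170 = 4.96.

α = 4.96, β = 4.96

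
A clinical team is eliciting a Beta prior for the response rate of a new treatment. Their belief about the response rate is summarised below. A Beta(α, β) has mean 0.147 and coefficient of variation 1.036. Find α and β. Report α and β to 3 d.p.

α = 0.648, β = 3.759

Var = (CV·μ)² = (1.036×0.147)² = 0.023193.
α+β = μ(1−μ)/Var − 1 = 0.125391/0.023193 − 1 = 4.4064.
Thus α = 0.147·4.4064 = 0.648 and β = 0.853·4.4064 = 3.759.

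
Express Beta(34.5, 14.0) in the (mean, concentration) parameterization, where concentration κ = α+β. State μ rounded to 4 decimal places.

μ = 0.7113, κ = 48.5

κ = α+β = 34.5+14.0 = 48.5; μ = α/κ = 34.5/48.5 = 0.7113.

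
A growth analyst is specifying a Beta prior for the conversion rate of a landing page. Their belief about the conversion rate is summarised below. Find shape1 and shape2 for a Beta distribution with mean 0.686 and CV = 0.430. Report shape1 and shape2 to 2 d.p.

σ = CV·μ = 0.430×0.686 = 0.29498, so σ² = 0.087013.
s+1 = μ(1−μ)/σ² = 0.215404/0.087013 = 2.4755, so s = shape1+shape2 = 1.4755.
shape1 = μs = 1.01, shape2 = (1−μ)s = 0.46.

shape1 = 1.01, shape2 = 0.46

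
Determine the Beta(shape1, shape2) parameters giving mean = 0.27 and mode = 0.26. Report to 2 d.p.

With s = shape1+shape2: μ = shape1/s and mode = (shape1−1)/(s−2). Eliminating shape1 = μs,
μs − 1 = m(s−2) ⇒ s(μ−m) = 1−2m ⇒ s = 0.48/0.01 = 48.0000.
So shape1 = μs = 12.96, shape2 = (1−μ)s = 35.04.

shape1 = 12.96, shape2 = 35.04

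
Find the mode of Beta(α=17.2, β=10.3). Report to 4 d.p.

The density x^(α−1)(1−x)^(β−1) is maximised at (α−1)/(α+β−2) = 16.2/25.5 = 0.6353.

0.6353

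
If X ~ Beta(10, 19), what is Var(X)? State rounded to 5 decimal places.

0.00753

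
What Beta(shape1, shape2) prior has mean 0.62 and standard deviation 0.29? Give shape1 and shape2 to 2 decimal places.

First σ² = 0.0841. Setting shape1 = μn, shape2 = (1−μ)n with n = shape1+shape2,
μ(1−μ)/(n+1) = 0.0841 ⇒ n+1 = 0.2356/0.0841 = 2.8014 ⇒ n = 1.8014.
Hence shape1 = 0.62×1.8014 = 1.12, shape2 = 0.38×1.8014 = 0.68.

shape1 = 1.12, shape2 = 0.68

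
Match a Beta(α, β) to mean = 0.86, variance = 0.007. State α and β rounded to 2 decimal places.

α = 13.93, β = 2.27

Write ν = α+β; then α = μν and Var = μ(1−μ)/(ν+1).
ν = μ(1−μ)/Var − 1 = 0.1204/0.007 − 1 = 16.2000.
α = 0.86·16.2000 = 13.93, β = 0.14·16.2000 = 2.27.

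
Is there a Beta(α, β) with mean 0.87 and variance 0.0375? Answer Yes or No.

A Beta with mean μ has variance μ(1−μ)/(α+β+1) < μ(1−μ).
Here μ(1−μ) = 0.87×0.13 = 0.1131, and 0.0375 < 0.1131.

Yes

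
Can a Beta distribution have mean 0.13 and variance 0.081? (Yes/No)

For any Beta, Var(X) < E[X]·(1−E[X]).
Here μ(1−μ) = 0.13×0.87 = 0.1131, and 0.081 < 0.1131.

Yes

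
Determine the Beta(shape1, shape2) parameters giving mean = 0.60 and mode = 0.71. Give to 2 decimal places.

shape1 = 2.29, shape2 = 1.53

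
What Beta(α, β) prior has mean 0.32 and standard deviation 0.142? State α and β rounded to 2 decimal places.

α = 3.13, β = 6.66

First σ² = 0.020164. Setting α = μn, β = (1−μ)n with n = α+β,
μ(1−μ)/(n+1) = 0.020164 ⇒ n+1 = 0.2176/0.020164 = 10.7915 ⇒ n = 9.7915.
Hence α = 0.32×9.7915 = 3.13, β = 0.68×9.7915 = 6.66.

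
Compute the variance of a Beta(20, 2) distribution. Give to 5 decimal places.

0.00359

α+β = 22 and αβ = 40, so Var = αβ/[(α+β)²(α+β+1)] = 40/11132 = 0.00359.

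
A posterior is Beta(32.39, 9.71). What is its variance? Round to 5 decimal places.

0.00412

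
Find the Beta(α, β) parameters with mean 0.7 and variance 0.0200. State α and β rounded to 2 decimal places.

α = 6.65, β = 2.85

Write ν = α+β; then α = μν and Var = μ(1−μ)/(ν+1).
ν = μ(1−μ)/Var − 1 = 0.21/0.0200 − 1 = 9.5000.
α = 0.7·9.5000 = 6.65, β = 0.3·9.5000 = 2.85.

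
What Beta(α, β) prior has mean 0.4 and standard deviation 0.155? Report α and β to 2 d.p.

α = 3.60, β = 5.39

σ² = 0.155² = 0.024025.
With s = α+β, Var = μ(1−μ)/(s+1), so s+1 = (0.4×0.6)/0.024025 = 9.9896 and s = 8.9896.
α = μs = 3.60, β = (1−μ)s = 5.39.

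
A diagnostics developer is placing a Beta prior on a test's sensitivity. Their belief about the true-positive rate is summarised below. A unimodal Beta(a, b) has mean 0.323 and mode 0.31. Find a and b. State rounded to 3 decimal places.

With s = a+b: μ = a/s and mode = (a−1)/(s−2). Eliminating a = μs,
μs − 1 = m(s−2) ⇒ s(μ−m) = 1−2m ⇒ s = 0.38/0.013 = 29.2308.
So a = μs = 9.442, b = (1−μ)s = 19.789.

a = 9.442, b = 19.789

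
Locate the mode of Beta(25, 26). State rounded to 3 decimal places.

0.490

With α,β > 1, mode = (α−1)/(α+β−2) = 24/49 = 0.490.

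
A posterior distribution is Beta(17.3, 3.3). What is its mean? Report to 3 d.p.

0.840

E[X] = α/(α+β) = 17.3/20.6 = 0.840.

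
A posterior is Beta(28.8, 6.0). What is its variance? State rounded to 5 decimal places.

0.00399

α+β = 34.8 and αβ = 172.80, so Var = αβ/[(α+β)²(α+β+1)] = 172.80/43355.232 = 0.00399.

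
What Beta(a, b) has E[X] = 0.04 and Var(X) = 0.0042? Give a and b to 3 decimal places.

a = 0.326, b = 7.817

Write ν = a+b; then a = μν and Var = μ(1−μ)/(ν+1).
ν = μ(1−μ)/Var − 1 = 0.0384/0.0042 − 1 = 8.1429.
a = 0.04·8.1429 = 0.326, b = 0.96·8.1429 = 7.817.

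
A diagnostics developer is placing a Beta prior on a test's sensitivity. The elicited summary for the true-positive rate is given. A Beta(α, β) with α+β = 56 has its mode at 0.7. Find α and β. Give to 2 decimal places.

Since the density peak of Beta(α,β) is at (α−1)/(α+β−2),
α = 1 + 0.7(56−2) = 38.80 and β = 56 − 38.80 = 17.20.

α = 38.80, β = 17.20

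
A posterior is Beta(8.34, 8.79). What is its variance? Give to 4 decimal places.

0.0138

Var = αβ/[(α+β)²(α+β+1)] = (8.34×8.79)/(17.13²×18.13) = 73.3086/5320.010997 = 0.0138.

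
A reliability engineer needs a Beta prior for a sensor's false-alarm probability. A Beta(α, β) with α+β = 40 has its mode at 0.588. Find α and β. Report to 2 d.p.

α = 23.34, β = 16.66

For α,β>1 the mode is (α−1)/(α+β−2), so α = mode·(κ−2)+1 = 0.588×38+1 = 23.34.
And β = (1−mode)·(κ−2)+1 = 0.412×38+1 = 16.66.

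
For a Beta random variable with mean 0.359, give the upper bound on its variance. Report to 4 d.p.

0.2301

For fixed mean μ the Beta variance is μ(1−μ)/(α+β+1), increasing as α+β decreases.
Its least upper bound (not attained) is μ(1−μ) = 0.359·0.641 = 0.2301.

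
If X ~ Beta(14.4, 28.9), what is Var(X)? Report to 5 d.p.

0.00501

α+β = 43.3 and αβ = 416.16, so Var = αβ/[(α+β)²(α+β+1)] = 416.16/83057.627 = 0.00501.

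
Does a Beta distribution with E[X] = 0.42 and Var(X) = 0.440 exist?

No

For any Beta, Var(X) < E[X]·(1−E[X]).
Here μ(1−μ) = 0.42×0.58 = 0.2436, and 0.440 ≥ 0.2436.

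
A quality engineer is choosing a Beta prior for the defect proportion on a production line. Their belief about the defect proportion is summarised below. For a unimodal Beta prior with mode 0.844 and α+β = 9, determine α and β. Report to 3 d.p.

α = 6.908, β = 2.092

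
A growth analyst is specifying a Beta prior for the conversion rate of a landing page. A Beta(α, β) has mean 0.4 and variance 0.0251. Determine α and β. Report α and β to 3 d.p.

Let s = α+β. The Beta variance is μ(1−μ)/(s+1).
So s+1 = μ(1−μ)/σ² = (0.4×0.6)/0.0251 = 0.24/0.0251 = 9.5618, giving s = 8.5618.
Then α = μs = 0.4×8.5618 = 3.425 and β = (1−μ)s = 0.6×8.5618 = 5.137.

α = 3.425, β = 5.137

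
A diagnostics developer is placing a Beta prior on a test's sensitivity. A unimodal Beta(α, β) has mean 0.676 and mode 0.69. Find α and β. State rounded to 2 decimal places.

α = 18.35, β = 8.79

Let s = α+β. Mean gives α = μs = 0.676s; mode gives (α−1)/(s−2) = 0.69.
Substituting: 0.676s − 1 = 0.69(s−2) = 0.69s − 1.38, so -0.014s = -0.38 and s = 27.1429.
Then α = 0.676×27.1429 = 18.35 and β = s−α = 8.79.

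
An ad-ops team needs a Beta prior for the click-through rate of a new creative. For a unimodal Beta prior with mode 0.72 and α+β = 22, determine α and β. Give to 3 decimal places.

Mode = (α−1)/(κ−2) with κ = α+β, so α−1 = 0.72·20 = 14.400.
α = 15.400; β = κ − α = 6.600.

α = 15.400, β = 6.600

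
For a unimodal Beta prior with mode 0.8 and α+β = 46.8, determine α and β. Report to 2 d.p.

For α,β>1 the mode is (α−1)/(α+β−2), so α = mode·(κ−2)+1 = 0.8×44.8+1 = 36.84.
And β = (1−mode)·(κ−2)+1 = 0.2×44.8+1 = 9.96.

α = 36.84, β = 9.96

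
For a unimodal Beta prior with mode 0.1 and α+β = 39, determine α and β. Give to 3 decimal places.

For α,β>1 the mode is (α−1)/(α+β−2), so α = mode·(κ−2)+1 = 0.1×37+1 = 4.700.
And β = (1−mode)·(κ−2)+1 = 0.9×37+1 = 34.300.

α = 4.700, β = 34.300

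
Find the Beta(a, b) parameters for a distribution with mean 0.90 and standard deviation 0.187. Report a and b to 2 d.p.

First σ² = 0.034969. Setting a = μn, b = (1−μ)n with n = a+b,
μ(1−μ)/(n+1) = 0.034969 ⇒ n+1 = 0.0900/0.034969 = 2.5737 ⇒ n = 1.5737.
Hence a = 0.90×1.5737 = 1.42, b = 0.10×1.5737 = 0.16.

a = 1.42, b = 0.16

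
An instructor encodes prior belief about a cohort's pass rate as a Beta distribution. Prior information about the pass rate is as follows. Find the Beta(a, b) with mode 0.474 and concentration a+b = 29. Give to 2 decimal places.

a = 13.80, b = 15.20

Since the density peak of Beta(a,b) is at (a−1)/(a+b−2),
a = 1 + 0.474(29−2) = 13.80 and b = 29 − 13.80 = 15.20.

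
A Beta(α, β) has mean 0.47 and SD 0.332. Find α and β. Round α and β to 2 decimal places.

Variance = 0.332² = 0.110224. The moment-matching identity α+β = μ(1−μ)/Var − 1 gives
α+β = 0.2491/0.110224 − 1 = 1.2599, so α = μ·1.2599 = 0.59 and β = (1−μ)·1.2599 = 0.67.

α = 0.59, β = 0.67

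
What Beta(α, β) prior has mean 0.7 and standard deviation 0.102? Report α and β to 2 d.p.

α = 13.43, β = 5.76

First σ² = 0.010404. Setting α = μn, β = (1−μ)n with n = α+β,
μ(1−μ)/(n+1) = 0.010404 ⇒ n+1 = 0.21/0.010404 = 20.1845 ⇒ n = 19.1845.
Hence α = 0.7×19.1845 = 13.43, β = 0.3×19.1845 = 5.76.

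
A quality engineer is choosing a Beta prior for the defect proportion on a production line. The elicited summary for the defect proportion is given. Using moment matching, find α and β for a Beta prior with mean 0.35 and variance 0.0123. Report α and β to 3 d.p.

By moment matching, α+β = μ(1−μ)/σ² − 1 = (0.35·0.65)/0.0123 − 1 = 18.4959 − 1 = 17.4959.
Since α/(α+β) = μ, α = 0.35·17.4959 = 6.124 and β = 0.65·17.4959 = 11.372.

α = 6.124, β = 11.372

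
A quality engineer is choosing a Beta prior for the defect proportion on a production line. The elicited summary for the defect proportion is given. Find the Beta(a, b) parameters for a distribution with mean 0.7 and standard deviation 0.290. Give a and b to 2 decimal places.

Variance = 0.290² = 0.084100. The moment-matching identity a+b = μ(1−μ)/Var − 1 gives
a+b = 0.21/0.084100 − 1 = 1.4970, so a = μ·1.4970 = 1.05 and b = (1−μ)·1.4970 = 0.45.

a = 1.05, b = 0.45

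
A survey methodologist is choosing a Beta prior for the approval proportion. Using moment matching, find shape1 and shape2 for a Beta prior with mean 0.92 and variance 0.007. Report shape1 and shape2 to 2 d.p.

shape1 = 8.75, shape2 = 0.76

Let s = shape1+shape2. The Beta variance is μ(1−μ)/(s+1).
So s+1 = μ(1−μ)/σ² = (0.92×0.08)/0.007 = 0.0736/0.007 = 10.5143, giving s = 9.5143.
Then shape1 = μs = 0.92×9.5143 = 8.75 and shape2 = (1−μ)s = 0.08×9.5143 = 0.76.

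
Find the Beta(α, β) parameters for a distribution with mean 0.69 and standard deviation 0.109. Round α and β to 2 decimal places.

σ² = 0.109² = 0.011881.
With s = α+β, Var = μ(1−μ)/(s+1), so s+1 = (0.69×0.31)/0.011881 = 18.0035 and s = 17.0035.
α = μs = 11.73, β = (1−μ)s = 5.27.

α = 11.73, β = 5.27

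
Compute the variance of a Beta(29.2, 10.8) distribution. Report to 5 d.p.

0.00481

μ = 29.2/40.0 = 0.730000; Var = μ(1−μ)/(α+β+1) = 0.1971000/41.0 = 0.00481.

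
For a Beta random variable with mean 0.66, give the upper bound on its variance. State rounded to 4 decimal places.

0.2244

Var = μ(1−μ)/(α+β+1), which approaches μ(1−μ) as α+β → 0.
So the supremum is μ(1−μ) = 0.66×0.34 = 0.2244.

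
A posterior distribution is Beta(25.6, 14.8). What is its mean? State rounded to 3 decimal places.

The Beta mean is α/(α+β) = 25.6/(25.6+14.8) = 0.634.

0.634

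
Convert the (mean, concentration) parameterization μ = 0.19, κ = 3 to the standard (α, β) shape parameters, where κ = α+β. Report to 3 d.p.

α = μκ = 0.19×3 = 0.570 and β = (1−μ)κ = 0.81×3 = 2.430.

α = 0.570, β = 2.430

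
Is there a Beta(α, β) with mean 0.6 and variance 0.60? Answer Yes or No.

For any Beta, Var(X) < E[X]·(1−E[X]).
Here μ(1−μ) = 0.6×0.4 = 0.24, and 0.60 ≥ 0.24.

No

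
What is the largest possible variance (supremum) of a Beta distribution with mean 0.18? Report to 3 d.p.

For fixed mean μ the Beta variance is μ(1−μ)/(α+β+1), increasing as α+β decreases.
Its least upper bound (not attained) is μ(1−μ) = 0.18·0.82 = 0.148.

0.148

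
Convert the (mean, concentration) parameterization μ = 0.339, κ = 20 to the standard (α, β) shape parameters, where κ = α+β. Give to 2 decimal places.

α = 6.78, β = 13.22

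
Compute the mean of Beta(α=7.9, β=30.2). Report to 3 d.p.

E[X] = α/(α+β) = 7.9/38.1 = 0.207.

0.207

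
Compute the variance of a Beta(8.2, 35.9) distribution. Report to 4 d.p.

0.0034

μ = 8.2/44.1 = 0.185941; Var = μ(1−μ)/(α+β+1) = 0.1513670/45.1 = 0.0034.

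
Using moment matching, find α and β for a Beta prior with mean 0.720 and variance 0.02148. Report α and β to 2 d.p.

Write ν = α+β; then α = μν and Var = μ(1−μ)/(ν+1).
ν = μ(1−μ)/Var − 1 = 0.201600/0.02148 − 1 = 8.3855.
α = 0.720·8.3855 = 6.04, β = 0.280·8.3855 = 2.35.

α = 6.04, β = 2.35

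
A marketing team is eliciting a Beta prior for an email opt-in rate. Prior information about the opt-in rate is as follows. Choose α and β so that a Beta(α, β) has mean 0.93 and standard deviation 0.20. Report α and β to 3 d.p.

σ² = 0.20² = 0.0400.
With s = α+β, Var = μ(1−μ)/(s+1), so s+1 = (0.93×0.07)/0.0400 = 1.6275 and s = 0.6275.
α = μs = 0.584, β = (1−μ)s = 0.044.

α = 0.584, β = 0.044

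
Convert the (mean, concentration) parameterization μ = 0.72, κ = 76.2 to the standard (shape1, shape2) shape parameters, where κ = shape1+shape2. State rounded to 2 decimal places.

shape1 = 54.86, shape2 = 21.34

shape1 = μκ = 0.72×76.2 = 54.86 and shape2 = (1−μ)κ = 0.28×76.2 = 21.34.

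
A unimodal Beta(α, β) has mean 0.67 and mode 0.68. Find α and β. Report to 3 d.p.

α = 24.120, β = 11.880

With s = α+β: μ = α/s and mode = (α−1)/(s−2). Eliminating α = μs,
μs − 1 = m(s−2) ⇒ s(μ−m) = 1−2m ⇒ s = -0.36/-0.01 = 36.0000.
So α = μs = 24.120, β = (1−μ)s = 11.880.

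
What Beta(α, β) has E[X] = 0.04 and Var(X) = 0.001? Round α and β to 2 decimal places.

α = 1.50, β = 35.90

Let s = α+β. The Beta variance is μ(1−μ)/(s+1).
So s+1 = μ(1−μ)/σ² = (0.04×0.96)/0.001 = 0.0384/0.001 = 38.4000, giving s = 37.4000.
Then α = μs = 0.04×37.4000 = 1.50 and β = (1−μ)s = 0.96×37.4000 = 35.90.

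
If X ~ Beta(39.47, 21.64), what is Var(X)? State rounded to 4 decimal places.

0.0037

Var = αβ/[(α+β)²(α+β+1)] = (39.47×21.64)/(61.11²×62.11) = 854.1308/231945.577731 = 0.0037.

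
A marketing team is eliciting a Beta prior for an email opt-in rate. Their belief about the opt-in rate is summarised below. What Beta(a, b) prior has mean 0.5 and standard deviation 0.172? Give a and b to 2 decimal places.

a = 3.73, b = 3.73

First σ² = 0.029584. Setting a = μn, b = (1−μ)n with n = a+b,
μ(1−μ)/(n+1) = 0.029584 ⇒ n+1 = 0.25/0.029584 = 8.4505 ⇒ n = 7.4505.
Hence a = 0.5×7.4505 = 3.73, b = 0.5×7.4505 = 3.73.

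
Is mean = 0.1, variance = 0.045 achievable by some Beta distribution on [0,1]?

Yes

The Beta variance bound is σ² < μ(1−μ).
Here μ(1−μ) = 0.1×0.9 = 0.09, and 0.045 < 0.09.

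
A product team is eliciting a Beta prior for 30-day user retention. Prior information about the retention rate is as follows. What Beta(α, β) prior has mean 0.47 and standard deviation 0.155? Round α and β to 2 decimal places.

α = 4.40, β = 4.97

Variance = 0.155² = 0.024025. The moment-matching identity α+β = μ(1−μ)/Var − 1 gives
α+β = 0.2491/0.024025 − 1 = 9.3684, so α = μ·9.3684 = 4.40 and β = (1−μ)·9.3684 = 4.97.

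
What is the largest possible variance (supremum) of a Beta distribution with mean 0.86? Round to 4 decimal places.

0.1204

For fixed mean μ the Beta variance is μ(1−μ)/(α+β+1), increasing as α+β decreases.
Its least upper bound (not attained) is μ(1−μ) = 0.86·0.14 = 0.1204.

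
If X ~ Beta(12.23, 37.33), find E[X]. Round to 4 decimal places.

The Beta mean is α/(α+β) = 12.23/(12.23+37.33) = 0.2468.

0.2468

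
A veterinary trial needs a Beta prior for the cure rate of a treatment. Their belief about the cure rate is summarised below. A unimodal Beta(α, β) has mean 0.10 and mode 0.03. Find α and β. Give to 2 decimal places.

α = 1.34, β = 12.09

Let s = α+β. Mean gives α = μs = 0.10s; mode gives (α−1)/(s−2) = 0.03.
Substituting: 0.10s − 1 = 0.03(s−2) = 0.03s − 0.06, so 0.07s = 0.94 and s = 13.4286.
Then α = 0.10×13.4286 = 1.34 and β = s−α = 12.09.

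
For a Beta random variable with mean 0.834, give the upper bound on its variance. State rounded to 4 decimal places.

0.1384

For fixed mean μ the Beta variance is μ(1−μ)/(α+β+1), increasing as α+β decreases.
Its least upper bound (not attained) is μ(1−μ) = 0.834·0.166 = 0.1384.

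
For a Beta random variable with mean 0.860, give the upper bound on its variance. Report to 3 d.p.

Var = μ(1−μ)/(α+β+1), which approaches μ(1−μ) as α+β → 0.
So the supremum is μ(1−μ) = 0.860×0.140 = 0.120.

0.120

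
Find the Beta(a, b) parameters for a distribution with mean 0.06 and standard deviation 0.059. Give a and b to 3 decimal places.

a = 0.912, b = 14.290

First σ² = 0.003481. Setting a = μn, b = (1−μ)n with n = a+b,
μ(1−μ)/(n+1) = 0.003481 ⇒ n+1 = 0.0564/0.003481 = 16.2022 ⇒ n = 15.2022.
Hence a = 0.06×15.2022 = 0.912, b = 0.94×15.2022 = 14.290.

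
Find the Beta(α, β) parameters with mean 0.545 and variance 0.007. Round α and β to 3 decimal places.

α = 18.762, β = 15.663

Write ν = α+β; then α = μν and Var = μ(1−μ)/(ν+1).
ν = μ(1−μ)/Var − 1 = 0.247975/0.007 − 1 = 34.4250.
α = 0.545·34.4250 = 18.762, β = 0.455·34.4250 = 15.663.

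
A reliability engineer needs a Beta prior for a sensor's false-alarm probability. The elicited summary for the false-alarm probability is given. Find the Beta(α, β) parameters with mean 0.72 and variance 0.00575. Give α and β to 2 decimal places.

Write ν = α+β; then α = μν and Var = μ(1−μ)/(ν+1).
ν = μ(1−μ)/Var − 1 = 0.2016/0.00575 − 1 = 34.0609.
α = 0.72·34.0609 = 24.52, β = 0.28·34.0609 = 9.54.

α = 24.52, β = 9.54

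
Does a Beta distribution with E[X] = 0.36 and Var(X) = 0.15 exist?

The Beta variance bound is σ² < μ(1−μ).
Here μ(1−μ) = 0.36×0.64 = 0.2304, and 0.15 < 0.2304.

Yes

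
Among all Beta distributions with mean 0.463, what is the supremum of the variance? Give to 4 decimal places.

For fixed mean μ the Beta variance is μ(1−μ)/(α+β+1), increasing as α+β decreases.
Its least upper bound (not attained) is μ(1−μ) = 0.463·0.537 = 0.2486.

0.2486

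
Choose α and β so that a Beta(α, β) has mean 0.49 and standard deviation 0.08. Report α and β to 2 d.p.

σ² = 0.08² = 0.0064.
With s = α+β, Var = μ(1−μ)/(s+1), so s+1 = (0.49×0.51)/0.0064 = 39.0469 and s = 38.0469.
α = μs = 18.64, β = (1−μ)s = 19.40.

α = 18.64, β = 19.40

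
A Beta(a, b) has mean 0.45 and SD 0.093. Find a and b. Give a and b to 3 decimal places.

a = 12.427, b = 15.189

First σ² = 0.008649. Setting a = μn, b = (1−μ)n with n = a+b,
μ(1−μ)/(n+1) = 0.008649 ⇒ n+1 = 0.2475/0.008649 = 28.6160 ⇒ n = 27.6160.
Hence a = 0.45×27.6160 = 12.427, b = 0.55×27.6160 = 15.189.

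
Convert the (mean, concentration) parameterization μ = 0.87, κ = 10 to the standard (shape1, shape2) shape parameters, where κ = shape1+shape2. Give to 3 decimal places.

shape1 = 8.700, shape2 = 1.300

shape1 = μκ = 0.87×10 = 8.700 and shape2 = (1−μ)κ = 0.13×10 = 1.300.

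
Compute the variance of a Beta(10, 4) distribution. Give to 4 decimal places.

0.0136

Var = αβ/[(α+β)²(α+β+1)] = (10×4)/(14²×15) = 40/2940 = 0.0136.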